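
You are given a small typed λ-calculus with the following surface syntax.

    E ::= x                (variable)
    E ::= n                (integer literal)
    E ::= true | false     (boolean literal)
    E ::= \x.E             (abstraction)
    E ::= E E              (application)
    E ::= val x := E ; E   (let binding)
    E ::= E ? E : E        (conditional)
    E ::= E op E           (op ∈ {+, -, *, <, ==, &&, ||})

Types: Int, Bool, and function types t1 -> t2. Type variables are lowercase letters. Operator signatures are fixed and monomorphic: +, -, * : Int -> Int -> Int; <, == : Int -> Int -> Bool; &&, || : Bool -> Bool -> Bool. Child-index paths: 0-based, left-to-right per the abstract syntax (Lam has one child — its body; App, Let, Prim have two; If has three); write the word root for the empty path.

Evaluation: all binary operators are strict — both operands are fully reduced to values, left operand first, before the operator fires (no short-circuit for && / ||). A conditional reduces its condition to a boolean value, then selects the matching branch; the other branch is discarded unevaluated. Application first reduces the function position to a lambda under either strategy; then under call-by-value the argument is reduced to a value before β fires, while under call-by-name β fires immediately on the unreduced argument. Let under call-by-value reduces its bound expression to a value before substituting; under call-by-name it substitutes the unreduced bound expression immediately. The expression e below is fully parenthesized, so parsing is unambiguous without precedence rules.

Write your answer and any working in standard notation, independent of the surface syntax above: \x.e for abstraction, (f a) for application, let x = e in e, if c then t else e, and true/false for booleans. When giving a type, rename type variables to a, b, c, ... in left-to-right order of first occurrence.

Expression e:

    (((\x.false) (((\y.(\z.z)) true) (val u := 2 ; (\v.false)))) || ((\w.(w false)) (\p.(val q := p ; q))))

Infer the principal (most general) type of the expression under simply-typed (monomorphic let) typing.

Answer: Bool

Working:
\x._ : a -> Bool
z : c
\z._ : c -> c
\y._ : b -> c -> c
  unify b -> c -> c ~ Bool -> d
  unify b ~ Bool
  unify c -> c ~ d
_ _ : c -> c
let u : Int
\v._ : e -> Bool
  unify c -> c ~ (e -> Bool) -> f
  unify c ~ e -> Bool
  unify e -> Bool ~ f
_ _ : e -> Bool
  unify a -> Bool ~ (e -> Bool) -> g
  unify a ~ e -> Bool
  unify Bool ~ g
_ _ : Bool
  unify Bool ~ Bool
w : h
  unify h ~ Bool -> i
_ _ : i
\w._ : (Bool -> i) -> i
p : j
let q : j
q : j
\p._ : j -> j
  unify (Bool -> i) -> i ~ (j -> j) -> k
  unify Bool -> i ~ j -> j
  unify Bool ~ j
  unify i ~ Bool
  unify Bool ~ k
_ _ : Bool
  unify Bool ~ Bool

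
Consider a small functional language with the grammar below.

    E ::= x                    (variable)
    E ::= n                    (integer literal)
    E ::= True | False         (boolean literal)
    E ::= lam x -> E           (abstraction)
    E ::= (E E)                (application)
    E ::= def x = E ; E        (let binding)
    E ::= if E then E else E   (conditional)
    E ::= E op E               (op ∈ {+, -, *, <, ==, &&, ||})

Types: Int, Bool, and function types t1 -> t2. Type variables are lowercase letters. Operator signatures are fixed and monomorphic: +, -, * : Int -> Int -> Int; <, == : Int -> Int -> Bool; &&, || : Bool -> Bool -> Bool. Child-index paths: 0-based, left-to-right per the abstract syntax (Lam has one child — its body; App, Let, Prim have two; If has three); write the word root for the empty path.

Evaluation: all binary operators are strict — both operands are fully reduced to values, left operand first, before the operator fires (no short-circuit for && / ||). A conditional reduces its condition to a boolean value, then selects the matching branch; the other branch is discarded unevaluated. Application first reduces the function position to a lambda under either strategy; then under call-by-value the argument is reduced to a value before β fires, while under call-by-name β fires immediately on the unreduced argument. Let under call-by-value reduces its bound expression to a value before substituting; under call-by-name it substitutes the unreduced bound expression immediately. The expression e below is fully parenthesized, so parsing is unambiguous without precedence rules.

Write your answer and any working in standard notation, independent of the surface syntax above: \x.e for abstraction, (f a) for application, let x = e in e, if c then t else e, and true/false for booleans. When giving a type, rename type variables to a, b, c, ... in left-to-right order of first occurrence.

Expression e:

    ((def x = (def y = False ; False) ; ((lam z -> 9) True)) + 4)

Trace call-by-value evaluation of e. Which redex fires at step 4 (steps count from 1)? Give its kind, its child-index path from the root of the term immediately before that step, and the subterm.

Trace:
step 0: ((let x = (let y = false in false) in ((\z.9) true)) + 4)
step 1: [let@0.0] ((let x = false in ((\z.9) true)) + 4)
step 2: [let@0] (((\z.9) true) + 4)
step 3: [beta@0] (9 + 4)
step 4: [delta@root] 13

Answer: delta at root : (9 + 4)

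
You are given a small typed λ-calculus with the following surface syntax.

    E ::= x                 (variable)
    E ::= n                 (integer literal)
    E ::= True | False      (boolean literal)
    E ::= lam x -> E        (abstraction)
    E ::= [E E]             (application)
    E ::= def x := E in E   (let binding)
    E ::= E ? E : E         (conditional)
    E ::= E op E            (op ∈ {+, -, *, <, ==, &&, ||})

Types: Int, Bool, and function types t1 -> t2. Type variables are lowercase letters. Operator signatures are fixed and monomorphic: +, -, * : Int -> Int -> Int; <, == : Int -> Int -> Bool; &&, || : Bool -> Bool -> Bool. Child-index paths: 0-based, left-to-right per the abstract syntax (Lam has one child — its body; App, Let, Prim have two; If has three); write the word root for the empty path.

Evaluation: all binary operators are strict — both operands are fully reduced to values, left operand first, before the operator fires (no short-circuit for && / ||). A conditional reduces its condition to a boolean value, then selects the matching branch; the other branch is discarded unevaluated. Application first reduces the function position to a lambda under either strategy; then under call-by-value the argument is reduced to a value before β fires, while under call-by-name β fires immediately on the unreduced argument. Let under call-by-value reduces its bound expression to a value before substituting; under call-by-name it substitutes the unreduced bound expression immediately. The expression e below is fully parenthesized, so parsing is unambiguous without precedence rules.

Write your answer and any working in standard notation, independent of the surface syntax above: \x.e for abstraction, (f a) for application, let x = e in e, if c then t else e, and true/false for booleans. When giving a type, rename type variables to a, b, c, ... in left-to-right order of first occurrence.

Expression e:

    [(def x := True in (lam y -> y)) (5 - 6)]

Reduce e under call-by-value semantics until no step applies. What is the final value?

Answer: -1

Working:
step 0: ((let x = true in (\y.y)) (5 - 6))
step 1: [let@0] ((\y.y) (5 - 6))
step 2: [delta@1] ((\y.y) -1)
step 3: [beta@root] -1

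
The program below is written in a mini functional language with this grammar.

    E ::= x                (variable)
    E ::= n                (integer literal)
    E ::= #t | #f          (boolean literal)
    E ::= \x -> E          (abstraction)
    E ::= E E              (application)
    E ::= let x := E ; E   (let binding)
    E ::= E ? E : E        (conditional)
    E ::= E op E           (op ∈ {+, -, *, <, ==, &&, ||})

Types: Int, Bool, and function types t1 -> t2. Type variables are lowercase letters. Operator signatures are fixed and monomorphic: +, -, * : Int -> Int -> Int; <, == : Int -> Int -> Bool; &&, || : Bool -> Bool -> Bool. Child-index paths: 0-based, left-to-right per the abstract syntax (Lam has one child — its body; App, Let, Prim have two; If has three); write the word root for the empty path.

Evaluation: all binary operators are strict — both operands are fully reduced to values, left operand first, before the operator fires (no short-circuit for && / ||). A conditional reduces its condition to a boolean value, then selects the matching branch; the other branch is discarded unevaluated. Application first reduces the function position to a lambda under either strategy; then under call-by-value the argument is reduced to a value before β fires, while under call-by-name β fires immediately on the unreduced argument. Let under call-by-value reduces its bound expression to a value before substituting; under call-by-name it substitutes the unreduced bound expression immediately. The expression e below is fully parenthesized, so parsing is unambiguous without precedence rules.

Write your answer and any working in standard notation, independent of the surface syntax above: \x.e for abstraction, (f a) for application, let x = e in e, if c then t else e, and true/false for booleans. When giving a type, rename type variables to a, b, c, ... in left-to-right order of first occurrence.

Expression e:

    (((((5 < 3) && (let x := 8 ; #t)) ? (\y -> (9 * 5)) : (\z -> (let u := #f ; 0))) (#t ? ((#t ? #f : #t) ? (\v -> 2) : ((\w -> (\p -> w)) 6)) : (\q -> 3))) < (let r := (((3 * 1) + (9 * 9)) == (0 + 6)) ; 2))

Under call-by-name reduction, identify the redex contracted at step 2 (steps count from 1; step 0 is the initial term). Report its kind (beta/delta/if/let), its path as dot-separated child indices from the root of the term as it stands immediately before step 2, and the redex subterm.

Answer: let at 0.0.0.1 : (let x = 8 in true)

Trace:
step 0: (((if ((5 < 3) && (let x = 8 in true)) then (\y.(9 * 5)) else (\z.(let u = false in 0))) (if true then (if (if true then false else true) then (\v.2) else ((\w.(\p.w)) 6)) else (\q.3))) < (let r = (((3 * 1) + (9 * 9)) == (0 + 6)) in 2))
step 1: [delta@0.0.0.0] (((if (false && (let x = 8 in true)) then (\y.(9 * 5)) else (\z.(let u = false in 0))) (if true then (if (if true then false else true) then (\v.2) else ((\w.(\p.w)) 6)) else (\q.3))) < (let r = (((3 * 1) + (9 * 9)) == (0 + 6)) in 2))
step 2: [let@0.0.0.1] (((if (false && true) then (\y.(9 * 5)) else (\z.(let u = false in 0))) (if true then (if (if true then false else true) then (\v.2) else ((\w.(\p.w)) 6)) else (\q.3))) < (let r = (((3 * 1) + (9 * 9)) == (0 + 6)) in 2))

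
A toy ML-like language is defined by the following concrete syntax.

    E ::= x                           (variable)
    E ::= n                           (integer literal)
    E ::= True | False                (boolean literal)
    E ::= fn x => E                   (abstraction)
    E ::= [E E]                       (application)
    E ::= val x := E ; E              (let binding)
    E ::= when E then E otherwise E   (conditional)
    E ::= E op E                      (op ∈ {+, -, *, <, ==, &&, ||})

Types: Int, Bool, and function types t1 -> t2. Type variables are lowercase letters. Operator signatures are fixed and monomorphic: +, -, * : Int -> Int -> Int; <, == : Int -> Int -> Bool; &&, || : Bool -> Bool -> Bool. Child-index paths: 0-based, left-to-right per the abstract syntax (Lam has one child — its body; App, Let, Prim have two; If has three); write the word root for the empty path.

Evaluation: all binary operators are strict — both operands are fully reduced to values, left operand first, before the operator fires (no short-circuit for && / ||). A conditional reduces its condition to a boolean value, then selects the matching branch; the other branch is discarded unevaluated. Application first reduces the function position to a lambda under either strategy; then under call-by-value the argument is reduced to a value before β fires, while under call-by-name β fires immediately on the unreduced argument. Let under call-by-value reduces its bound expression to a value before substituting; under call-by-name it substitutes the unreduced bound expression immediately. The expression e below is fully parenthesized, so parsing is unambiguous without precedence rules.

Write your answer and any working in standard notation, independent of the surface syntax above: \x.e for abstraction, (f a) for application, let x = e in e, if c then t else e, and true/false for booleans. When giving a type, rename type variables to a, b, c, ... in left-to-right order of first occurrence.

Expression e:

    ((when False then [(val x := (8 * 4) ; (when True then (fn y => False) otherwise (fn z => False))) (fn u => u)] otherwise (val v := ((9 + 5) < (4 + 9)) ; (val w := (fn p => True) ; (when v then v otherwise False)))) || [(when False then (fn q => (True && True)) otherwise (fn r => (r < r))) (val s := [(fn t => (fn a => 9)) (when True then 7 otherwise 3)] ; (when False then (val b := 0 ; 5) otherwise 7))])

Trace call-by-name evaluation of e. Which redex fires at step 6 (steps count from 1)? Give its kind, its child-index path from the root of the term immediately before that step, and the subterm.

Working:
step 0: ((if false then ((let x = (8 * 4) in (if true then (\y.false) else (\z.false))) (\u.u)) else (let v = ((9 + 5) < (4 + 9)) in (let w = (\p.true) in (if v then v else false)))) || ((if false then (\q.(true && true)) else (\r.(r < r))) (let s = ((\t.(\a.9)) (if true then 7 else 3)) in (if false then (let b = 0 in 5) else 7))))
step 1: [if@0] ((let v = ((9 + 5) < (4 + 9)) in (let w = (\p.true) in (if v then v else false))) || ((if false then (\q.(true && true)) else (\r.(r < r))) (let s = ((\t.(\a.9)) (if true then 7 else 3)) in (if false then (let b = 0 in 5) else 7))))
step 2: [let@0] ((let w = (\p.true) in (if ((9 + 5) < (4 + 9)) then ((9 + 5) < (4 + 9)) else false)) || ((if false then (\q.(true && true)) else (\r.(r < r))) (let s = ((\t.(\a.9)) (if true then 7 else 3)) in (if false then (let b = 0 in 5) else 7))))
step 3: [let@0] ((if ((9 + 5) < (4 + 9)) then ((9 + 5) < (4 + 9)) else false) || ((if false then (\q.(true && true)) else (\r.(r < r))) (let s = ((\t.(\a.9)) (if true then 7 else 3)) in (if false then (let b = 0 in 5) else 7))))
step 4: [delta@0.0.0] ((if (14 < (4 + 9)) then ((9 + 5) < (4 + 9)) else false) || ((if false then (\q.(true && true)) else (\r.(r < r))) (let s = ((\t.(\a.9)) (if true then 7 else 3)) in (if false then (let b = 0 in 5) else 7))))
step 5: [delta@0.0.1] ((if (14 < 13) then ((9 + 5) < (4 + 9)) else false) || ((if false then (\q.(true && true)) else (\r.(r < r))) (let s = ((\t.(\a.9)) (if true then 7 else 3)) in (if false then (let b = 0 in 5) else 7))))
step 6: [delta@0.0] ((if false then ((9 + 5) < (4 + 9)) else false) || ((if false then (\q.(true && true)) else (\r.(r < r))) (let s = ((\t.(\a.9)) (if true then 7 else 3)) in (if false then (let b = 0 in 5) else 7))))

Answer: delta at 0.0 : (14 < 13)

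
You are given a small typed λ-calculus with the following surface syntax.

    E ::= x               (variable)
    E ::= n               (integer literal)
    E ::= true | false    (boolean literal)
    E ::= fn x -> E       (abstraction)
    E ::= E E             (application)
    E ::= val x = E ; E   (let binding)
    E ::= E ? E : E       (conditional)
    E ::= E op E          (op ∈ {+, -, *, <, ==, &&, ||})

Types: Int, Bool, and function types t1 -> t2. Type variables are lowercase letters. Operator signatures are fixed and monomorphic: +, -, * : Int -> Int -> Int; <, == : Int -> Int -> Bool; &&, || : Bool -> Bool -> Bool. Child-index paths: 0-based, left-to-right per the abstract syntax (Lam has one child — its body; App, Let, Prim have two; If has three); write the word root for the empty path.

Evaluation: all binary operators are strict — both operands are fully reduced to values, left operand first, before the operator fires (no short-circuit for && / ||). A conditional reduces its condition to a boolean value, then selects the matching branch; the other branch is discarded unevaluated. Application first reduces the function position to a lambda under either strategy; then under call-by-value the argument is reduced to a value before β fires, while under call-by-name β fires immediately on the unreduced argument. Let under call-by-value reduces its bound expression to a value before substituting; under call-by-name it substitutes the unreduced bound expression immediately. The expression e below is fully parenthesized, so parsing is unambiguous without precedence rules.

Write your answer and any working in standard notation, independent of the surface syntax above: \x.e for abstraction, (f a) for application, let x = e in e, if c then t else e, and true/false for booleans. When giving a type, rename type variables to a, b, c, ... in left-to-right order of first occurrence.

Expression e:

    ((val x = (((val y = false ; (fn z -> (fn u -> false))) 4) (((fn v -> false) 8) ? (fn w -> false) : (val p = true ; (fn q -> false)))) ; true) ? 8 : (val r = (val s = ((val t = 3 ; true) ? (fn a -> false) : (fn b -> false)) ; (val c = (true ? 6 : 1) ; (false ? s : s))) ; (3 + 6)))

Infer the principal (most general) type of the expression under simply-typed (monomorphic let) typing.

Answer: Int

Trace:
let y : Bool
\u._ : b -> Bool
\z._ : a -> b -> Bool
  unify a -> b -> Bool ~ Int -> c
  unify a ~ Int
  unify b -> Bool ~ c
_ _ : b -> Bool
\v._ : d -> Bool
  unify d -> Bool ~ Int -> e
  unify d ~ Int
  unify Bool ~ e
_ _ : Bool
  unify Bool ~ Bool
\w._ : f -> Bool
let p : Bool
\q._ : g -> Bool
  unify f -> Bool ~ g -> Bool
  unify f ~ g
  unify Bool ~ Bool
  unify b -> Bool ~ (g -> Bool) -> h
  unify b ~ g -> Bool
  unify Bool ~ h
_ _ : Bool
let x : Bool
  unify Bool ~ Bool
let t : Int
  unify Bool ~ Bool
\a._ : i -> Bool
\b._ : j -> Bool
  unify i -> Bool ~ j -> Bool
  unify i ~ j
  unify Bool ~ Bool
let s : j -> Bool
  unify Bool ~ Bool
  unify Int ~ Int
let c : Int
  unify Bool ~ Bool
s : j -> Bool
s : j -> Bool
  unify j -> Bool ~ j -> Bool
  unify j ~ j
  unify Bool ~ Bool
let r : j -> Bool
  unify Int ~ Int
  unify Int ~ Int
  unify Int ~ Int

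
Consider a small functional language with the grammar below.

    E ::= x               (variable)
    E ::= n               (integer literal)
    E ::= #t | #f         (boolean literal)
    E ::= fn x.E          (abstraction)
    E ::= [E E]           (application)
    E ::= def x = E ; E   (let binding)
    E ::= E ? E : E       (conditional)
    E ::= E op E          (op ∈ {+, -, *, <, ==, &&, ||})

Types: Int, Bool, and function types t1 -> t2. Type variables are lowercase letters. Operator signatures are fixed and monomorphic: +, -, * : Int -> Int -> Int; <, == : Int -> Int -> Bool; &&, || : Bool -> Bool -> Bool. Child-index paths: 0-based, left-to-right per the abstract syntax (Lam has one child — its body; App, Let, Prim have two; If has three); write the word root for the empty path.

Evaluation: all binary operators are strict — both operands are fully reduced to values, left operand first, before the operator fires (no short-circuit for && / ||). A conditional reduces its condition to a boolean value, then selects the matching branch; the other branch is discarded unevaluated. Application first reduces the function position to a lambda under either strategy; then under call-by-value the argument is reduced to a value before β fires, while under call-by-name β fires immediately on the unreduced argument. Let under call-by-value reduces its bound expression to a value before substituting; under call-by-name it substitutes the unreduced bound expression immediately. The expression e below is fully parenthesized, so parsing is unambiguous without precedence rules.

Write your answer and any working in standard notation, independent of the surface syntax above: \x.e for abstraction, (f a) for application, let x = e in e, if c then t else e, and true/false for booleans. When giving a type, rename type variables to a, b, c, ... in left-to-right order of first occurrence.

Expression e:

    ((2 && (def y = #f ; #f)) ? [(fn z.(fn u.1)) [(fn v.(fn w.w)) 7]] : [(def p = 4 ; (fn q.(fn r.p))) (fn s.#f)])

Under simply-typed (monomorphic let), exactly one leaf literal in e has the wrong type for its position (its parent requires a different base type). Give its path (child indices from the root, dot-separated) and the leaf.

Working:
  unify Int ~ Bool
  FAIL: mismatch Int ~ Bool

Answer: 0.0 : 2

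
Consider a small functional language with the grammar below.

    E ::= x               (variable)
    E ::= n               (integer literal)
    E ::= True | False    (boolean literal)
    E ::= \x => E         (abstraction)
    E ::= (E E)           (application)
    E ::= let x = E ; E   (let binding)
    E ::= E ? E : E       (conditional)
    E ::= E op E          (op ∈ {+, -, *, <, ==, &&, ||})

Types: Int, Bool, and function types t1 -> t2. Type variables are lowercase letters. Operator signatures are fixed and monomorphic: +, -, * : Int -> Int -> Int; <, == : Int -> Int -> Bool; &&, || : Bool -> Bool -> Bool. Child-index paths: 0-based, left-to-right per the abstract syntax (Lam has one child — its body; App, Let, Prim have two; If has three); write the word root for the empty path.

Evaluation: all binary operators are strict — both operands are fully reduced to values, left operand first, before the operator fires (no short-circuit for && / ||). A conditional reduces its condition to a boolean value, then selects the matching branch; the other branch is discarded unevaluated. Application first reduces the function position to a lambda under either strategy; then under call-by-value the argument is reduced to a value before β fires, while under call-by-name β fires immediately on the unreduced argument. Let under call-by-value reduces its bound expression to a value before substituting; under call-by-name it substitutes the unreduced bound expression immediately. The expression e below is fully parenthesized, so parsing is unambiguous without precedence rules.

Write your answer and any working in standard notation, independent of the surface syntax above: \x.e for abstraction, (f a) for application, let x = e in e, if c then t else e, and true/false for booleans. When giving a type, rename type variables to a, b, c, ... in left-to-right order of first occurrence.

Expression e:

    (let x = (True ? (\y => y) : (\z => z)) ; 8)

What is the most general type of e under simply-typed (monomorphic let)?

Derivation:
  unify Bool ~ Bool
y : a
\y._ : a -> a
z : b
\z._ : b -> b
  unify a -> a ~ b -> b
  unify a ~ b
  unify b ~ b
let x : b -> b

Answer: Int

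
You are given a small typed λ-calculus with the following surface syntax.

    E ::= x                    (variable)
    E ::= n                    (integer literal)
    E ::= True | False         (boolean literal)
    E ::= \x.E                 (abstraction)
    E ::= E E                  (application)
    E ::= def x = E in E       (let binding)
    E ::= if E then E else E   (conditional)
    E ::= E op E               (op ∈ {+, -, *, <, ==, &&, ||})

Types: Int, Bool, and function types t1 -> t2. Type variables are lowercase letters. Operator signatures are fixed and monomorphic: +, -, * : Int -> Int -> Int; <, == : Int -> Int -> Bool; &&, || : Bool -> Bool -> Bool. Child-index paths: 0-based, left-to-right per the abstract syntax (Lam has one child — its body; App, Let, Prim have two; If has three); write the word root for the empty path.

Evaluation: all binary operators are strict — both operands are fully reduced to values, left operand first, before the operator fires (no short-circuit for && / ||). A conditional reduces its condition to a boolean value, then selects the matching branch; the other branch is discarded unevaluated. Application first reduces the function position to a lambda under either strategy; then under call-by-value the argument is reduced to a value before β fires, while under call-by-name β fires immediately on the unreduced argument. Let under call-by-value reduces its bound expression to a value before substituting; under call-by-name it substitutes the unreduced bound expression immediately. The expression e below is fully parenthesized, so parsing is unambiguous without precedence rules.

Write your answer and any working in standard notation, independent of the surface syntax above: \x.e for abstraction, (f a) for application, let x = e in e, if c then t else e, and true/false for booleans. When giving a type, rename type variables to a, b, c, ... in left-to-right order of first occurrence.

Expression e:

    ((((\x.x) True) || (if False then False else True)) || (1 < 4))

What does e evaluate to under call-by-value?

Answer: true

Working:
step 0: ((((\x.x) true) || (if false then false else true)) || (1 < 4))
step 1: [beta@0.0] ((true || (if false then false else true)) || (1 < 4))
step 2: [if@0.1] ((true || true) || (1 < 4))
step 3: [delta@0] (true || (1 < 4))
step 4: [delta@1] (true || true)
step 5: [delta@root] true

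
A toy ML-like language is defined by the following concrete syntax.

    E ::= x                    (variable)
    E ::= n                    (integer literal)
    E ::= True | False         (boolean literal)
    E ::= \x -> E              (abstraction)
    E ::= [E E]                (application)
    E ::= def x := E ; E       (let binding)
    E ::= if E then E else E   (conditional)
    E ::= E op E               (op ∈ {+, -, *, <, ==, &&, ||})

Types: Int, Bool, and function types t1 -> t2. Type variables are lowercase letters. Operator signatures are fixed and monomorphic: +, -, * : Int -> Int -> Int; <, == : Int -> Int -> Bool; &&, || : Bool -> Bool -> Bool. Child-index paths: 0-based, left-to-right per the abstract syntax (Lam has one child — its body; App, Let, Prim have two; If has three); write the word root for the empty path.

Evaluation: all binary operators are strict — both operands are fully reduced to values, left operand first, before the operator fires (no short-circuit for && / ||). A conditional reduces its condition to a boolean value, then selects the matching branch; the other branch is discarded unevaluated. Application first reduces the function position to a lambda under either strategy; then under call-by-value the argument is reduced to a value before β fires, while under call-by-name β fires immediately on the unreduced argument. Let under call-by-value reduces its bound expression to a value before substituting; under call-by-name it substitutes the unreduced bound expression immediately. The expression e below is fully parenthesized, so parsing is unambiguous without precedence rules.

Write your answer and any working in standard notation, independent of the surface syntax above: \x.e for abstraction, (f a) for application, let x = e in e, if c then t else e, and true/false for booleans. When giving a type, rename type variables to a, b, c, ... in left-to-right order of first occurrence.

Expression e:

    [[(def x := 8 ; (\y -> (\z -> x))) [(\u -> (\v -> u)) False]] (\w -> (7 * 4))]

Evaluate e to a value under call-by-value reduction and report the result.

Working:
step 0: (((let x = 8 in (\y.(\z.x))) ((\u.(\v.u)) false)) (\w.(7 * 4)))
step 1: [let@0.0] (((\y.(\z.8)) ((\u.(\v.u)) false)) (\w.(7 * 4)))
step 2: [beta@0.1] (((\y.(\z.8)) (\v.false)) (\w.(7 * 4)))
step 3: [beta@0] ((\z.8) (\w.(7 * 4)))
step 4: [beta@root] 8

Answer: 8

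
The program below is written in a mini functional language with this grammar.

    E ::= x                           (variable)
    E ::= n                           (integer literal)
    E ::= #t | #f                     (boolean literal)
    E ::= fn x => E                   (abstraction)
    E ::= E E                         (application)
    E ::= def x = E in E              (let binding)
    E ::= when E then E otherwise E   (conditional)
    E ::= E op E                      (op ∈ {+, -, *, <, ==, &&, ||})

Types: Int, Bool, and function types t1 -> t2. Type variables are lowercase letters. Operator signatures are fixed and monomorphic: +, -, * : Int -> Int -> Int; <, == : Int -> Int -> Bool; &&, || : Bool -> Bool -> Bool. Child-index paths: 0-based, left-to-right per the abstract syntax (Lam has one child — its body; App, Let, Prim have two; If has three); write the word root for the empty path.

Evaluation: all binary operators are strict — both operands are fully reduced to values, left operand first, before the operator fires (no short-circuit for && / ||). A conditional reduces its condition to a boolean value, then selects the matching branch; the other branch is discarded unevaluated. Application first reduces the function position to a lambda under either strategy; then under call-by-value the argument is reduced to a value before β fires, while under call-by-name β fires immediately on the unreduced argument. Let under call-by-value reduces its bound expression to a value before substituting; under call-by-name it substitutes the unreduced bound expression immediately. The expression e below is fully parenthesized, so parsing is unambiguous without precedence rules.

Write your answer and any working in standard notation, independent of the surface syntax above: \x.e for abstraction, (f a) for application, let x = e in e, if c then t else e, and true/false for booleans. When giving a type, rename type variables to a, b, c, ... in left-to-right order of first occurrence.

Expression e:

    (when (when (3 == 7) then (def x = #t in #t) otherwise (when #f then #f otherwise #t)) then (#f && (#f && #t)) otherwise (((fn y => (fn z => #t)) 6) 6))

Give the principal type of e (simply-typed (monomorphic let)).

Working:
  unify Int ~ Int
  unify Int ~ Int
  unify Bool ~ Bool
let x : Bool
  unify Bool ~ Bool
  unify Bool ~ Bool
  unify Bool ~ Bool
  unify Bool ~ Bool
  unify Bool ~ Bool
  unify Bool ~ Bool
  unify Bool ~ Bool
  unify Bool ~ Bool
\z._ : b -> Bool
\y._ : a -> b -> Bool
  unify a -> b -> Bool ~ Int -> c
  unify a ~ Int
  unify b -> Bool ~ c
_ _ : b -> Bool
  unify b -> Bool ~ Int -> d
  unify b ~ Int
  unify Bool ~ d
_ _ : Bool
  unify Bool ~ Bool

Answer: Bool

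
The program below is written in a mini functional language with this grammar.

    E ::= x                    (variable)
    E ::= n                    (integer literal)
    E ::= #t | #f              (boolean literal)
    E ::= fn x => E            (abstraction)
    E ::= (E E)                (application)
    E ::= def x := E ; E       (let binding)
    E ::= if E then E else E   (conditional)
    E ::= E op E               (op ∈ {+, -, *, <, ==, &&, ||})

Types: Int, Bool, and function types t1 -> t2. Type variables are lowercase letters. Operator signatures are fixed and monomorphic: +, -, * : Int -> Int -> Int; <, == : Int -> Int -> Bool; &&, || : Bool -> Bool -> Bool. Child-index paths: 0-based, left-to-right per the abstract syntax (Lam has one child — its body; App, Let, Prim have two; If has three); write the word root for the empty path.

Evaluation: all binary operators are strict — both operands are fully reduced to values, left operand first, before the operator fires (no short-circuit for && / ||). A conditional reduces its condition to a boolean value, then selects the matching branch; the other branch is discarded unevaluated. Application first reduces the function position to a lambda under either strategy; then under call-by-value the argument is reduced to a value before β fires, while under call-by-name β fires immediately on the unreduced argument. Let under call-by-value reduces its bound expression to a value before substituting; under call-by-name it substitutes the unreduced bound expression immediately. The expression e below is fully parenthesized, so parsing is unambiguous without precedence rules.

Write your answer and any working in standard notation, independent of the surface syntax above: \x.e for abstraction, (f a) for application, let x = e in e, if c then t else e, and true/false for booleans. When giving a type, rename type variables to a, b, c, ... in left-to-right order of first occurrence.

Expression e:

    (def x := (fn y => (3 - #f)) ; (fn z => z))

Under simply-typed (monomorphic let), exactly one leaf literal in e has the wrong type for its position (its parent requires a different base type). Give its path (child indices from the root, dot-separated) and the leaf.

Trace:
  unify Int ~ Int
  unify Bool ~ Int
  FAIL: mismatch Bool ~ Int

Answer: 0.0.1 : false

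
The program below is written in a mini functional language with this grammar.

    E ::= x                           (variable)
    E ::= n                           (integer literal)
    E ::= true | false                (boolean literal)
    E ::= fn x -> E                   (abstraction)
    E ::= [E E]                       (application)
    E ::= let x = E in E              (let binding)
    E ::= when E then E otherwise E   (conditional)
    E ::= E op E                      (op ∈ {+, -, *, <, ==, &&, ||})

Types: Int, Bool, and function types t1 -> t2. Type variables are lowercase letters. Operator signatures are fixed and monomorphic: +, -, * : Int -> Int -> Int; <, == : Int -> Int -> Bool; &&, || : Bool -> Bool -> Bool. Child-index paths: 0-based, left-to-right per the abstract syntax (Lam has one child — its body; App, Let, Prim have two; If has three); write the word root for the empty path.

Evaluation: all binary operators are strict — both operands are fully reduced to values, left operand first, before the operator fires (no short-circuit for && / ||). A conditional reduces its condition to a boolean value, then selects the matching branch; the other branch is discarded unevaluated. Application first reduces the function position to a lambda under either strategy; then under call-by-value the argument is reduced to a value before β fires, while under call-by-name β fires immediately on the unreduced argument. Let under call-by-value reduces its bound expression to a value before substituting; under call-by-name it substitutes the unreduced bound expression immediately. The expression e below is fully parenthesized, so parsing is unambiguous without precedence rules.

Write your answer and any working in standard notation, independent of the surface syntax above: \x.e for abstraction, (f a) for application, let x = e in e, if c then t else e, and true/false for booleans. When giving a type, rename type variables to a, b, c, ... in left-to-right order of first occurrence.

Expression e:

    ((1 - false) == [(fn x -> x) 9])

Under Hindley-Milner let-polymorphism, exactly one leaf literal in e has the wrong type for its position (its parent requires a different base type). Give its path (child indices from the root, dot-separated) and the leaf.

Answer: 0.1 : false

Trace:
  unify Int ~ Int
  unify Bool ~ Int
  FAIL: mismatch Bool ~ Int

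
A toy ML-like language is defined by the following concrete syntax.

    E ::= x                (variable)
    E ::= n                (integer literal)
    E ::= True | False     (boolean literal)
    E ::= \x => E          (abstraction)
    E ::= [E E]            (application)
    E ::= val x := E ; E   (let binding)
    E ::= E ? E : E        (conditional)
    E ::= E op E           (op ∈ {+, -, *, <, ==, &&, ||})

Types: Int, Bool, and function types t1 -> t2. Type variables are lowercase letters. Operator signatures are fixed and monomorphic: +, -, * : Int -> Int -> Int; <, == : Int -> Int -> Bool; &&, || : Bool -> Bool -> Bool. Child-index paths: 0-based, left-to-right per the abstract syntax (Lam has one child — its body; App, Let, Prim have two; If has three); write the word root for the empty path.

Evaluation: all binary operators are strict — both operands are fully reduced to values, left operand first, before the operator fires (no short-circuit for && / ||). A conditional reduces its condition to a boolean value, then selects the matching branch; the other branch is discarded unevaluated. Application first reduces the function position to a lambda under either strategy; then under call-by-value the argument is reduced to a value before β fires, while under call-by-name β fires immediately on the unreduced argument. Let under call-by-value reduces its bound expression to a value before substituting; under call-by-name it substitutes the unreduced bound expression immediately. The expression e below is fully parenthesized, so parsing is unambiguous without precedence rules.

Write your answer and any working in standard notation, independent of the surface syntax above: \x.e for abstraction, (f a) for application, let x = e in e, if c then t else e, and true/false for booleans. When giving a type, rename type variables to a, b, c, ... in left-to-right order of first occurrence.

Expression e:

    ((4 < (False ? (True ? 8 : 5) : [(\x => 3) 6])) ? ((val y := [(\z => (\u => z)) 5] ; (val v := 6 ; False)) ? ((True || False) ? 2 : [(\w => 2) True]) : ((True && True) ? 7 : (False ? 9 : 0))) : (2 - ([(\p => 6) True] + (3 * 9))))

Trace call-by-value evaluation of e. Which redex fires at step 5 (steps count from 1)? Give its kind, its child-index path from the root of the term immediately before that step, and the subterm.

Working:
step 0: (if (4 < (if false then (if true then 8 else 5) else ((\x.3) 6))) then (if (let y = ((\z.(\u.z)) 5) in (let v = 6 in false)) then (if (true || false) then 2 else ((\w.2) true)) else (if (true && true) then 7 else (if false then 9 else 0))) else (2 - (((\p.6) true) + (3 * 9))))
step 1: [if@0.1] (if (4 < ((\x.3) 6)) then (if (let y = ((\z.(\u.z)) 5) in (let v = 6 in false)) then (if (true || false) then 2 else ((\w.2) true)) else (if (true && true) then 7 else (if false then 9 else 0))) else (2 - (((\p.6) true) + (3 * 9))))
step 2: [beta@0.1] (if (4 < 3) then (if (let y = ((\z.(\u.z)) 5) in (let v = 6 in false)) then (if (true || false) then 2 else ((\w.2) true)) else (if (true && true) then 7 else (if false then 9 else 0))) else (2 - (((\p.6) true) + (3 * 9))))
step 3: [delta@0] (if false then (if (let y = ((\z.(\u.z)) 5) in (let v = 6 in false)) then (if (true || false) then 2 else ((\w.2) true)) else (if (true && true) then 7 else (if false then 9 else 0))) else (2 - (((\p.6) true) + (3 * 9))))
step 4: [if@root] (2 - (((\p.6) true) + (3 * 9)))
step 5: [beta@1.0] (2 - (6 + (3 * 9)))

Answer: beta at 1.0 : ((\p.6) true)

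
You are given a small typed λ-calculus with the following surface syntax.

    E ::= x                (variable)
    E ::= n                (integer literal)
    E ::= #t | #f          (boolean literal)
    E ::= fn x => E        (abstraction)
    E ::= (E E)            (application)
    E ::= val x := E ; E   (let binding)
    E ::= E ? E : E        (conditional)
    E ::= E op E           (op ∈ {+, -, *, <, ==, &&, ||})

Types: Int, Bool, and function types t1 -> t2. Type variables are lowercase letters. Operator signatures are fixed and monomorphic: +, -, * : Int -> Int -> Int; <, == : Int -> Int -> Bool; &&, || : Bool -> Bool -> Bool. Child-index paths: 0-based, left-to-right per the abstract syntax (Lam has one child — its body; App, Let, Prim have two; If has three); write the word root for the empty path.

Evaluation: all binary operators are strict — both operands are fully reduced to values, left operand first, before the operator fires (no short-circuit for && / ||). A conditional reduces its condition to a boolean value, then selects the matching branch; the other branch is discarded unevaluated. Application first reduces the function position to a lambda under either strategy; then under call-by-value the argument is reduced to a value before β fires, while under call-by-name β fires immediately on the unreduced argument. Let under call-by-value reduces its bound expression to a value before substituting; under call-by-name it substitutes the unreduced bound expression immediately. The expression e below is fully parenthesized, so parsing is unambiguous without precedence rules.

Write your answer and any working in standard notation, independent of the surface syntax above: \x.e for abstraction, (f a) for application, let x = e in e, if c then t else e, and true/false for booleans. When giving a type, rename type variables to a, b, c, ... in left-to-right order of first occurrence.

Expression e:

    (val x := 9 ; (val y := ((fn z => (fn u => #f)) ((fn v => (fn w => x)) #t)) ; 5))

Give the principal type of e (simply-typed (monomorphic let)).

Answer: Int

Derivation:
let x : Int
\u._ : b -> Bool
\z._ : a -> b -> Bool
x : Int
\w._ : d -> Int
\v._ : c -> d -> Int
  unify c -> d -> Int ~ Bool -> e
  unify c ~ Bool
  unify d -> Int ~ e
_ _ : d -> Int
  unify a -> b -> Bool ~ (d -> Int) -> f
  unify a ~ d -> Int
  unify b -> Bool ~ f
_ _ : b -> Bool
let y : b -> Bool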